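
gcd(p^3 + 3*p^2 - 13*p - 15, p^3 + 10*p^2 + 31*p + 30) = p + 5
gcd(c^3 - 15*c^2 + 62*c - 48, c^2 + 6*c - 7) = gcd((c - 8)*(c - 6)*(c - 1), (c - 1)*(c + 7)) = c - 1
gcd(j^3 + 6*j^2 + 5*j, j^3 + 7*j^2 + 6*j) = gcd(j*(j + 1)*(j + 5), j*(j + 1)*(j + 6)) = j^2 + j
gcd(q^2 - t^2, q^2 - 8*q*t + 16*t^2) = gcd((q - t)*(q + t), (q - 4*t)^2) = 1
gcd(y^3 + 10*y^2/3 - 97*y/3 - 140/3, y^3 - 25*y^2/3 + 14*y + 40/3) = y - 5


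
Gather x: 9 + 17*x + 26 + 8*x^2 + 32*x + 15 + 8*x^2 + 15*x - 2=16*x^2 + 64*x + 48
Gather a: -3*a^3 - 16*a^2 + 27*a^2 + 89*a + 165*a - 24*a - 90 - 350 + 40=-3*a^3 + 11*a^2 + 230*a - 400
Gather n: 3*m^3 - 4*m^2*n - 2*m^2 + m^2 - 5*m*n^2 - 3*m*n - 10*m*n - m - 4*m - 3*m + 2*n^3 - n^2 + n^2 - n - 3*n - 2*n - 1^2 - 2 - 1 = 3*m^3 - m^2 - 5*m*n^2 - 8*m + 2*n^3 + n*(-4*m^2 - 13*m - 6) - 4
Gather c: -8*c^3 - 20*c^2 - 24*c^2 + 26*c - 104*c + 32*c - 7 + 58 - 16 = -8*c^3 - 44*c^2 - 46*c + 35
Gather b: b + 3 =b + 3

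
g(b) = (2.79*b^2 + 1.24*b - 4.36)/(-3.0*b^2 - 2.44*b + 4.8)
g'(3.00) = -0.04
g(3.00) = -0.83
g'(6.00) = -0.01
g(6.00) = -0.88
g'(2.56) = -0.05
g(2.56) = -0.81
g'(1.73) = -0.18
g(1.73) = -0.73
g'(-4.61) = -0.03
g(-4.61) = -1.03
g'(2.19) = -0.08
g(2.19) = -0.79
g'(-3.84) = -0.06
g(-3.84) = -1.06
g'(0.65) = -1.47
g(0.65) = -1.22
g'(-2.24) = -0.94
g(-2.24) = -1.43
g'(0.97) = -46.05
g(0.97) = 1.37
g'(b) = (5.58*b + 1.24)/(-3.0*b^2 - 2.44*b + 4.8) + (6.0*b + 2.44)*(2.79*b^2 + 1.24*b - 4.36)/(-3.0*b^2 - 2.44*b + 4.8)^2 = (-3.0876*b^2 + 0.623999999999995*b - 4.6864)/(9.0*b^4 + 14.64*b^3 - 22.8464*b^2 - 23.424*b + 23.04)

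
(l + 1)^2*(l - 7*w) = l^3 - 7*l^2*w + 2*l^2 - 14*l*w + l - 7*w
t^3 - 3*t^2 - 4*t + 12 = (t - 3)*(t - 2)*(t + 2)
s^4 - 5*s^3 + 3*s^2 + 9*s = s*(s - 3)^2*(s + 1)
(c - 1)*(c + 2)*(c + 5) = c^3 + 6*c^2 + 3*c - 10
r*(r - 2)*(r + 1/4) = r^3 - 7*r^2/4 - r/2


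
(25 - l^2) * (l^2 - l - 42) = -l^4 + l^3 + 67*l^2 - 25*l - 1050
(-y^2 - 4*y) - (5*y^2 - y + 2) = -6*y^2 - 3*y - 2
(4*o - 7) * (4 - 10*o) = -40*o^2 + 86*o - 28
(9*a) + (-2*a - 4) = 7*a - 4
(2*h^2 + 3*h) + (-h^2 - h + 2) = h^2 + 2*h + 2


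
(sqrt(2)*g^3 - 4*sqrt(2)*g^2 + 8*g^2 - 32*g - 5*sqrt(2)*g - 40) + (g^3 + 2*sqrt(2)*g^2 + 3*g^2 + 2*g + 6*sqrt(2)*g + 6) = g^3 + sqrt(2)*g^3 - 2*sqrt(2)*g^2 + 11*g^2 - 30*g + sqrt(2)*g - 34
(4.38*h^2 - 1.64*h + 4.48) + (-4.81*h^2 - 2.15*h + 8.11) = -0.43*h^2 - 3.79*h + 12.59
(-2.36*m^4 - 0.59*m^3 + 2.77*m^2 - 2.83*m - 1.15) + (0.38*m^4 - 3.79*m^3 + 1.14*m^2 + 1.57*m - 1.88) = -1.98*m^4 - 4.38*m^3 + 3.91*m^2 - 1.26*m - 3.03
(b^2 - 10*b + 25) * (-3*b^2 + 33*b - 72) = -3*b^4 + 63*b^3 - 477*b^2 + 1545*b - 1800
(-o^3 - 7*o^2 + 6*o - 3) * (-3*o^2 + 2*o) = 3*o^5 + 19*o^4 - 32*o^3 + 21*o^2 - 6*o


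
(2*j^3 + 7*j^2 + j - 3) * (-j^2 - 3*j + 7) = -2*j^5 - 13*j^4 - 8*j^3 + 49*j^2 + 16*j - 21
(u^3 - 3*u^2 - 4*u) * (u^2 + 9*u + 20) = u^5 + 6*u^4 - 11*u^3 - 96*u^2 - 80*u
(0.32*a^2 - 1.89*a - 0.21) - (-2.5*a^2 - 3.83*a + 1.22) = 2.82*a^2 + 1.94*a - 1.43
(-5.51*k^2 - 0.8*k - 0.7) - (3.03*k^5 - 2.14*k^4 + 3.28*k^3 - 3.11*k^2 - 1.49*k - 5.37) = -3.03*k^5 + 2.14*k^4 - 3.28*k^3 - 2.4*k^2 + 0.69*k + 4.67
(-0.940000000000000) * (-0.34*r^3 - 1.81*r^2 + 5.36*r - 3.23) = 0.3196*r^3 + 1.7014*r^2 - 5.0384*r + 3.0362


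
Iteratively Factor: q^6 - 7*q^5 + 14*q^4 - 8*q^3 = (q)*(q^5 - 7*q^4 + 14*q^3 - 8*q^2) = q^2*(q^4 - 7*q^3 + 14*q^2 - 8*q) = q^2*(q - 4)*(q^3 - 3*q^2 + 2*q) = q^2*(q - 4)*(q - 1)*(q^2 - 2*q) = q^3*(q - 4)*(q - 1)*(q - 2)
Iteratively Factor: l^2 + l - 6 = (l - 2)*(l + 3)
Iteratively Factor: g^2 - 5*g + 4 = (g - 1)*(g - 4)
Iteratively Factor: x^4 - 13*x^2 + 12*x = (x)*(x^3 - 13*x + 12) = x*(x - 3)*(x^2 + 3*x - 4) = x*(x - 3)*(x + 4)*(x - 1)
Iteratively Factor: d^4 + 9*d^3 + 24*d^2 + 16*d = (d)*(d^3 + 9*d^2 + 24*d + 16) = d*(d + 4)*(d^2 + 5*d + 4) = d*(d + 4)^2*(d + 1)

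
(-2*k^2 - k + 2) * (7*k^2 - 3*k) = -14*k^4 - k^3 + 17*k^2 - 6*k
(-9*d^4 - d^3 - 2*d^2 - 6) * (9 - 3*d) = 27*d^5 - 78*d^4 - 3*d^3 - 18*d^2 + 18*d - 54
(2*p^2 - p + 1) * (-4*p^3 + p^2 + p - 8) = -8*p^5 + 6*p^4 - 3*p^3 - 16*p^2 + 9*p - 8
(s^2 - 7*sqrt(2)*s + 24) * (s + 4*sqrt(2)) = s^3 - 3*sqrt(2)*s^2 - 32*s + 96*sqrt(2)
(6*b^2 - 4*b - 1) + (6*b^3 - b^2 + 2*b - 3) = 6*b^3 + 5*b^2 - 2*b - 4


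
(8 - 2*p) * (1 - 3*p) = 6*p^2 - 26*p + 8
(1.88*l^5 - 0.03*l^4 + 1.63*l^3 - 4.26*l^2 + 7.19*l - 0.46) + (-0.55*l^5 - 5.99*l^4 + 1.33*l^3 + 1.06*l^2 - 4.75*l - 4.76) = 1.33*l^5 - 6.02*l^4 + 2.96*l^3 - 3.2*l^2 + 2.44*l - 5.22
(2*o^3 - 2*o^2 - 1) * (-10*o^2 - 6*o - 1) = -20*o^5 + 8*o^4 + 10*o^3 + 12*o^2 + 6*o + 1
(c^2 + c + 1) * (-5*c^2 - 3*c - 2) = -5*c^4 - 8*c^3 - 10*c^2 - 5*c - 2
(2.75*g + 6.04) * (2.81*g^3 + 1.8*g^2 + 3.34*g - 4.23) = 7.7275*g^4 + 21.9224*g^3 + 20.057*g^2 + 8.5411*g - 25.5492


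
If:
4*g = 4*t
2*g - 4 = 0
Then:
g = 2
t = 2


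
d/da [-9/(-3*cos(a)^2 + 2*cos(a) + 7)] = 18*(3*cos(a) - 1)*sin(a)/(-3*cos(a)^2 + 2*cos(a) + 7)^2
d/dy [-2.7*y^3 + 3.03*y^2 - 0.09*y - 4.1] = -8.1*y^2 + 6.06*y - 0.09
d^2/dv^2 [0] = 0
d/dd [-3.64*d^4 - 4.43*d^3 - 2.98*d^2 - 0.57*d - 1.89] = -14.56*d^3 - 13.29*d^2 - 5.96*d - 0.57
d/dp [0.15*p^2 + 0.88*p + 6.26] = 0.3*p + 0.88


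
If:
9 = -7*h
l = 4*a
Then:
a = l/4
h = -9/7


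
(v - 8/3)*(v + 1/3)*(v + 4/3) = v^3 - v^2 - 4*v - 32/27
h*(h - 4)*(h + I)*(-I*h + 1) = -I*h^4 + 2*h^3 + 4*I*h^3 - 8*h^2 + I*h^2 - 4*I*h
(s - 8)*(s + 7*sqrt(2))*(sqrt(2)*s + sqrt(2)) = sqrt(2)*s^3 - 7*sqrt(2)*s^2 + 14*s^2 - 98*s - 8*sqrt(2)*s - 112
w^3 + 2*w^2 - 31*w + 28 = (w - 4)*(w - 1)*(w + 7)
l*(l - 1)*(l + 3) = l^3 + 2*l^2 - 3*l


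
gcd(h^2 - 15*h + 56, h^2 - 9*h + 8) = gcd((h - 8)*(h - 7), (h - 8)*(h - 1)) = h - 8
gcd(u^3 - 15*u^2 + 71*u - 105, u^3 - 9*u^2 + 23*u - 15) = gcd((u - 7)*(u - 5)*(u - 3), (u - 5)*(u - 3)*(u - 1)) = u^2 - 8*u + 15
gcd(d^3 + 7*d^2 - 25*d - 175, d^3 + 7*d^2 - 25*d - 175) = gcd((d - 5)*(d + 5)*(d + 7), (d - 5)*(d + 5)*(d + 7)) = d^3 + 7*d^2 - 25*d - 175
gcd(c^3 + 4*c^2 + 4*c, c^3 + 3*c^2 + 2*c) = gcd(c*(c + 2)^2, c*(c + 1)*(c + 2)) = c^2 + 2*c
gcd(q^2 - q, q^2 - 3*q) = q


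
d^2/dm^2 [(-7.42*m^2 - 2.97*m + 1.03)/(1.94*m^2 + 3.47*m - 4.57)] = (77.544128*m^3 - 371.446368*m^2 - 116.386032*m - 361.06004)/(7.301384*m^6 + 39.179076*m^5 + 18.479082*m^4 - 142.804033*m^3 - 43.530621*m^2 + 217.411809*m - 95.443993)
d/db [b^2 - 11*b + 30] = 2*b - 11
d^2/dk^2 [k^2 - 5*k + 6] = 2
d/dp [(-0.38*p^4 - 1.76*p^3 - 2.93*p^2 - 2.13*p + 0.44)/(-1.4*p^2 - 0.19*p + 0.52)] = (1.064*p^5 + 2.6806*p^4 - 0.121600000000001*p^3 - 5.1709*p^2 - 1.8152*p - 1.024)/(1.96*p^4 + 0.532*p^3 - 1.4199*p^2 - 0.1976*p + 0.2704)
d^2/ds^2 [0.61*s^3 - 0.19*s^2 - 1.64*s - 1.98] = 3.66*s - 0.38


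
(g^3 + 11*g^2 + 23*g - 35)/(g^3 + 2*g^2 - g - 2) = (g^2 + 12*g + 35)/(g^2 + 3*g + 2)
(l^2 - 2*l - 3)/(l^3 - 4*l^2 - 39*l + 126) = (l + 1)/(l^2 - l - 42)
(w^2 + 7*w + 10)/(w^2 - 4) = (w + 5)/(w - 2)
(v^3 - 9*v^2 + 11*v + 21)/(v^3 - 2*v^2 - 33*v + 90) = (v^2 - 6*v - 7)/(v^2 + v - 30)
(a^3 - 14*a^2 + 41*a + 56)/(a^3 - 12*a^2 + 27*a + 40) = (a - 7)/(a - 5)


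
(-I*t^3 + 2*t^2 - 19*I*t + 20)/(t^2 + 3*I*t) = (-I*t^3 + 2*t^2 - 19*I*t + 20)/(t*(t + 3*I))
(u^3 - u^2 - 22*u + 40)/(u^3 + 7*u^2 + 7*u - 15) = (u^2 - 6*u + 8)/(u^2 + 2*u - 3)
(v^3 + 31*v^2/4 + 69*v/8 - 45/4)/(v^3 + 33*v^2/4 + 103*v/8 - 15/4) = (4*v - 3)/(4*v - 1)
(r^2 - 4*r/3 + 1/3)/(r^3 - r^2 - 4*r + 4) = (r - 1/3)/(r^2 - 4)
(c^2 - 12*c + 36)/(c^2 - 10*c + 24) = (c - 6)/(c - 4)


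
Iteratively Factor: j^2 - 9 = (j - 3)*(j + 3)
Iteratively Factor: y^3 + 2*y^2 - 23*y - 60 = (y + 4)*(y^2 - 2*y - 15) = (y - 5)*(y + 4)*(y + 3)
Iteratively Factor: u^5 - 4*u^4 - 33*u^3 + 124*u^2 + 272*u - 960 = (u + 4)*(u^4 - 8*u^3 - u^2 + 128*u - 240) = (u - 3)*(u + 4)*(u^3 - 5*u^2 - 16*u + 80) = (u - 3)*(u + 4)^2*(u^2 - 9*u + 20) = (u - 4)*(u - 3)*(u + 4)^2*(u - 5)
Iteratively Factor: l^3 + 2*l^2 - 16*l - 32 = (l + 2)*(l^2 - 16) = (l - 4)*(l + 2)*(l + 4)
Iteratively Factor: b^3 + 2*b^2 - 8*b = (b - 2)*(b^2 + 4*b) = b*(b - 2)*(b + 4)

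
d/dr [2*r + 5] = 2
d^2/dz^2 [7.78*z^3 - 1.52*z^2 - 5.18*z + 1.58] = 46.68*z - 3.04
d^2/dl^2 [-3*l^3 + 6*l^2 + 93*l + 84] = 12 - 18*l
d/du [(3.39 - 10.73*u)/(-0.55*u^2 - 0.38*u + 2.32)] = (-5.9015*u^2 + 3.729*u - 23.6054)/(0.3025*u^4 + 0.418*u^3 - 2.4076*u^2 - 1.7632*u + 5.3824)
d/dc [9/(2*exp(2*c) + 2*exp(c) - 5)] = (-36*exp(c) - 18)*exp(c)/(2*exp(2*c) + 2*exp(c) - 5)^2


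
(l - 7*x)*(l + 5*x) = l^2 - 2*l*x - 35*x^2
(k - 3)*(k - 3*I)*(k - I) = k^3 - 3*k^2 - 4*I*k^2 - 3*k + 12*I*k + 9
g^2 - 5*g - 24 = (g - 8)*(g + 3)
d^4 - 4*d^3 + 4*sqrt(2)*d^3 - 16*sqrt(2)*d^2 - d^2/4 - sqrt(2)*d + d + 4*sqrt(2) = (d - 4)*(d - 1/2)*(d + 1/2)*(d + 4*sqrt(2))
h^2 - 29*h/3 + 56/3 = (h - 7)*(h - 8/3)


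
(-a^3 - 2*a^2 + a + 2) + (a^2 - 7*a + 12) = -a^3 - a^2 - 6*a + 14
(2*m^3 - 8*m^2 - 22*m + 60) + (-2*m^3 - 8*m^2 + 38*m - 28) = -16*m^2 + 16*m + 32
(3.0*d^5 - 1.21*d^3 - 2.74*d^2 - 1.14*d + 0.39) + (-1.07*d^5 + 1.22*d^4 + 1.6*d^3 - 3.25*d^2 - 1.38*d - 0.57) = 1.93*d^5 + 1.22*d^4 + 0.39*d^3 - 5.99*d^2 - 2.52*d - 0.18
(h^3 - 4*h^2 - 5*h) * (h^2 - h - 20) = h^5 - 5*h^4 - 21*h^3 + 85*h^2 + 100*h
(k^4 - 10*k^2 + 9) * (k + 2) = k^5 + 2*k^4 - 10*k^3 - 20*k^2 + 9*k + 18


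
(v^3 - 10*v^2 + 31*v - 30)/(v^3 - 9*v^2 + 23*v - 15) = (v - 2)/(v - 1)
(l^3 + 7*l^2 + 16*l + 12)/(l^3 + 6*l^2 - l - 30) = (l^2 + 4*l + 4)/(l^2 + 3*l - 10)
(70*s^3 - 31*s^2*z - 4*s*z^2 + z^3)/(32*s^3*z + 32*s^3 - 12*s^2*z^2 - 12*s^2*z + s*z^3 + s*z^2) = (70*s^3 - 31*s^2*z - 4*s*z^2 + z^3)/(s*(32*s^2*z + 32*s^2 - 12*s*z^2 - 12*s*z + z^3 + z^2))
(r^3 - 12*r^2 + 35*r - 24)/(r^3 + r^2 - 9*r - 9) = (r^2 - 9*r + 8)/(r^2 + 4*r + 3)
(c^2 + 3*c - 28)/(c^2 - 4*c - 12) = (-c^2 - 3*c + 28)/(-c^2 + 4*c + 12)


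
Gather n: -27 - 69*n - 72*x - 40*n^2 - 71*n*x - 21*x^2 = -40*n^2 + n*(-71*x - 69) - 21*x^2 - 72*x - 27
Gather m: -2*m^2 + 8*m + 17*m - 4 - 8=-2*m^2 + 25*m - 12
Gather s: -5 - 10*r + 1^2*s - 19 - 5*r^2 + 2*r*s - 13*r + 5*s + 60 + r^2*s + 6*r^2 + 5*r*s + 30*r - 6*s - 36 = r^2 + 7*r + s*(r^2 + 7*r)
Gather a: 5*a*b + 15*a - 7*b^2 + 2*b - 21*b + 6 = a*(5*b + 15) - 7*b^2 - 19*b + 6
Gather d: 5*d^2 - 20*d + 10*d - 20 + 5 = 5*d^2 - 10*d - 15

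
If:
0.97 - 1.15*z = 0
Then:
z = 0.84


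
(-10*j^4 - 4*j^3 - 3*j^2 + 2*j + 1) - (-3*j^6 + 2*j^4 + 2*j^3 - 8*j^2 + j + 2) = 3*j^6 - 12*j^4 - 6*j^3 + 5*j^2 + j - 1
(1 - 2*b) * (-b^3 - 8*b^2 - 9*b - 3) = 2*b^4 + 15*b^3 + 10*b^2 - 3*b - 3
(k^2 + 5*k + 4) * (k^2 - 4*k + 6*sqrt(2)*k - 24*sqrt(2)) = k^4 + k^3 + 6*sqrt(2)*k^3 - 16*k^2 + 6*sqrt(2)*k^2 - 96*sqrt(2)*k - 16*k - 96*sqrt(2)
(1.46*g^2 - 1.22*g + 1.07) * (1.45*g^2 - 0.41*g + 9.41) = 2.117*g^4 - 2.3676*g^3 + 15.7903*g^2 - 11.9189*g + 10.0687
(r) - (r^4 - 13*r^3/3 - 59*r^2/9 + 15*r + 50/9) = -r^4 + 13*r^3/3 + 59*r^2/9 - 14*r - 50/9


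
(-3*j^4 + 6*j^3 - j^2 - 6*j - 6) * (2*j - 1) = -6*j^5 + 15*j^4 - 8*j^3 - 11*j^2 - 6*j + 6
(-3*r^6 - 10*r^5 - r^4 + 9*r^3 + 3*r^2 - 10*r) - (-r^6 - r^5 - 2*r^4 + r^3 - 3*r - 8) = -2*r^6 - 9*r^5 + r^4 + 8*r^3 + 3*r^2 - 7*r + 8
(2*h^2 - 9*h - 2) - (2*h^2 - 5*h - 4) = 2 - 4*h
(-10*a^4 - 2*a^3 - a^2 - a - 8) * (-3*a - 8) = 30*a^5 + 86*a^4 + 19*a^3 + 11*a^2 + 32*a + 64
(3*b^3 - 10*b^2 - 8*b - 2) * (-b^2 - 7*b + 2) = -3*b^5 - 11*b^4 + 84*b^3 + 38*b^2 - 2*b - 4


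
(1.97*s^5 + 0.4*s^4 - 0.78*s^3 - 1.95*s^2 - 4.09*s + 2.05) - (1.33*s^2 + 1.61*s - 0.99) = 1.97*s^5 + 0.4*s^4 - 0.78*s^3 - 3.28*s^2 - 5.7*s + 3.04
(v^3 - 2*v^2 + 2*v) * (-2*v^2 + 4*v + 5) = -2*v^5 + 8*v^4 - 7*v^3 - 2*v^2 + 10*v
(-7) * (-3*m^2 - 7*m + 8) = 21*m^2 + 49*m - 56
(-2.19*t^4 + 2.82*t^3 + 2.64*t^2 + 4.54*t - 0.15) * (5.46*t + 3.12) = -11.9574*t^5 + 8.5644*t^4 + 23.2128*t^3 + 33.0252*t^2 + 13.3458*t - 0.468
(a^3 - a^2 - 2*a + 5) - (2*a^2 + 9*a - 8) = a^3 - 3*a^2 - 11*a + 13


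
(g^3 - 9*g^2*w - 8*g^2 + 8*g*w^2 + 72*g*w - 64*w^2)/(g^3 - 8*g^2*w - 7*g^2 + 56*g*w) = (g^2 - g*w - 8*g + 8*w)/(g*(g - 7))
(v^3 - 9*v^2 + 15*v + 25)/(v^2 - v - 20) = (v^2 - 4*v - 5)/(v + 4)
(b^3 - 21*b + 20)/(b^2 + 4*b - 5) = b - 4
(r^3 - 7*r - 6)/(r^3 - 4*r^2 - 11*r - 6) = (r^2 - r - 6)/(r^2 - 5*r - 6)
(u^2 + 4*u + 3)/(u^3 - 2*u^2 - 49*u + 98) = (u^2 + 4*u + 3)/(u^3 - 2*u^2 - 49*u + 98)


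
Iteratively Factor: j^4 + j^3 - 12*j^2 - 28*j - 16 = (j + 1)*(j^3 - 12*j - 16) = (j - 4)*(j + 1)*(j^2 + 4*j + 4) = (j - 4)*(j + 1)*(j + 2)*(j + 2)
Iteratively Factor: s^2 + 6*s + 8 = (s + 2)*(s + 4)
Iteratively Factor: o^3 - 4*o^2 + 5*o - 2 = (o - 1)*(o^2 - 3*o + 2) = (o - 1)^2*(o - 2)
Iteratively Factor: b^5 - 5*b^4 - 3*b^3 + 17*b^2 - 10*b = (b - 5)*(b^4 - 3*b^2 + 2*b) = (b - 5)*(b - 1)*(b^3 + b^2 - 2*b) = b*(b - 5)*(b - 1)*(b^2 + b - 2) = b*(b - 5)*(b - 1)^2*(b + 2)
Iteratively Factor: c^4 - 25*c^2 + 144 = (c + 4)*(c^3 - 4*c^2 - 9*c + 36) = (c - 4)*(c + 4)*(c^2 - 9) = (c - 4)*(c + 3)*(c + 4)*(c - 3)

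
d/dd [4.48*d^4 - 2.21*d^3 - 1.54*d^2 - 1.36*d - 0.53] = 17.92*d^3 - 6.63*d^2 - 3.08*d - 1.36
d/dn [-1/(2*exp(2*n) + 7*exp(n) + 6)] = (4*exp(n) + 7)*exp(n)/(2*exp(2*n) + 7*exp(n) + 6)^2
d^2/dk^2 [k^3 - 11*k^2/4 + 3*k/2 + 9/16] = 6*k - 11/2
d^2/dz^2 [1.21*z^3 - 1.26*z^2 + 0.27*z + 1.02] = 7.26*z - 2.52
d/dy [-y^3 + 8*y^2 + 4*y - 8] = -3*y^2 + 16*y + 4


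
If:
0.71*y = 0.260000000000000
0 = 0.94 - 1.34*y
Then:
No Solution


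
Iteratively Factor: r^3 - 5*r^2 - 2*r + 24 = (r - 3)*(r^2 - 2*r - 8) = (r - 3)*(r + 2)*(r - 4)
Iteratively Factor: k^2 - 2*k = (k)*(k - 2)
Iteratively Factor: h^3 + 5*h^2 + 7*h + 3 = (h + 1)*(h^2 + 4*h + 3) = (h + 1)^2*(h + 3)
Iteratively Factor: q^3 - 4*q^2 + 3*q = (q)*(q^2 - 4*q + 3) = q*(q - 3)*(q - 1)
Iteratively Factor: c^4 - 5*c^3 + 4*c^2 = (c)*(c^3 - 5*c^2 + 4*c) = c*(c - 1)*(c^2 - 4*c) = c^2*(c - 1)*(c - 4)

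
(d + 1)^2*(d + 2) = d^3 + 4*d^2 + 5*d + 2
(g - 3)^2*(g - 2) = g^3 - 8*g^2 + 21*g - 18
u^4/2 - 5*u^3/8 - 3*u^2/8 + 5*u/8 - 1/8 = (u/2 + 1/2)*(u - 1)^2*(u - 1/4)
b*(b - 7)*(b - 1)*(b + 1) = b^4 - 7*b^3 - b^2 + 7*b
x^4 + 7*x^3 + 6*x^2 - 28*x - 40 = (x - 2)*(x + 2)^2*(x + 5)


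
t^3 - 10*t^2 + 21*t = t*(t - 7)*(t - 3)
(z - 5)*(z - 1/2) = z^2 - 11*z/2 + 5/2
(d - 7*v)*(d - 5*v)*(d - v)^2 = d^4 - 14*d^3*v + 60*d^2*v^2 - 82*d*v^3 + 35*v^4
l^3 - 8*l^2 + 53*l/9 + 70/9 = (l - 7)*(l - 5/3)*(l + 2/3)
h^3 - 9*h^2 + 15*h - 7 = (h - 7)*(h - 1)^2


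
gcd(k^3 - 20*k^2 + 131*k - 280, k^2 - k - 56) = k - 8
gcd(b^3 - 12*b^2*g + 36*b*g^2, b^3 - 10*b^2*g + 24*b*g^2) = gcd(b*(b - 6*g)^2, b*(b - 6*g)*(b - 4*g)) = b^2 - 6*b*g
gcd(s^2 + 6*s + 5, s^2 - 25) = s + 5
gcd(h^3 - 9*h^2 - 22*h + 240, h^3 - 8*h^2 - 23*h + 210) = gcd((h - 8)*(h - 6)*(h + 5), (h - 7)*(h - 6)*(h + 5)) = h^2 - h - 30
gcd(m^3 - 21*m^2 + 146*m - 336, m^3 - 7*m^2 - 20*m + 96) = m - 8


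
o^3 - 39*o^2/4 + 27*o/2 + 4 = (o - 8)*(o - 2)*(o + 1/4)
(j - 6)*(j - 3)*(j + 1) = j^3 - 8*j^2 + 9*j + 18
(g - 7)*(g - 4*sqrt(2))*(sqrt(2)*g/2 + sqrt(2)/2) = sqrt(2)*g^3/2 - 3*sqrt(2)*g^2 - 4*g^2 - 7*sqrt(2)*g/2 + 24*g + 28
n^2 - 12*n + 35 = (n - 7)*(n - 5)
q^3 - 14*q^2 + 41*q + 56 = (q - 8)*(q - 7)*(q + 1)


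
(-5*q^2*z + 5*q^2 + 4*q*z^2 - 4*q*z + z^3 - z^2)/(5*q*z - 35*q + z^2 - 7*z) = (-q*z + q + z^2 - z)/(z - 7)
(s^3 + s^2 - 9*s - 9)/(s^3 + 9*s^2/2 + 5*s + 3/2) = 2*(s - 3)/(2*s + 1)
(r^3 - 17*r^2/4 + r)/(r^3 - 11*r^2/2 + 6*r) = (4*r - 1)/(2*(2*r - 3))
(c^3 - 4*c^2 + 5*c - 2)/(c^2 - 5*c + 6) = (c^2 - 2*c + 1)/(c - 3)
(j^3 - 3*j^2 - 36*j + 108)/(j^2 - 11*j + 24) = (j^2 - 36)/(j - 8)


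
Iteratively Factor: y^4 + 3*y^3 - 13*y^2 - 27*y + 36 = (y - 1)*(y^3 + 4*y^2 - 9*y - 36) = (y - 1)*(y + 4)*(y^2 - 9) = (y - 1)*(y + 3)*(y + 4)*(y - 3)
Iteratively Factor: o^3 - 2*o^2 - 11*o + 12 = (o + 3)*(o^2 - 5*o + 4) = (o - 4)*(o + 3)*(o - 1)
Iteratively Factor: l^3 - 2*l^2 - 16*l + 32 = (l + 4)*(l^2 - 6*l + 8) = (l - 4)*(l + 4)*(l - 2)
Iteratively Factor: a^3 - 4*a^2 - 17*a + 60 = (a + 4)*(a^2 - 8*a + 15) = (a - 3)*(a + 4)*(a - 5)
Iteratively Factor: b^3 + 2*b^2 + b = (b + 1)*(b^2 + b) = b*(b + 1)*(b + 1)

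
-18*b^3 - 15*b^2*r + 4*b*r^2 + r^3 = (-3*b + r)*(b + r)*(6*b + r)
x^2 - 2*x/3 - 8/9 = (x - 4/3)*(x + 2/3)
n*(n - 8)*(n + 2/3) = n^3 - 22*n^2/3 - 16*n/3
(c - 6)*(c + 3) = c^2 - 3*c - 18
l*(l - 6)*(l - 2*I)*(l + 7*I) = l^4 - 6*l^3 + 5*I*l^3 + 14*l^2 - 30*I*l^2 - 84*l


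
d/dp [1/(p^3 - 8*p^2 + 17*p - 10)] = (-3*p^2 + 16*p - 17)/(p^3 - 8*p^2 + 17*p - 10)^2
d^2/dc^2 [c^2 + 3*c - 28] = 2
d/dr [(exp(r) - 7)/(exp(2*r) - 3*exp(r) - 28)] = -exp(r)/(exp(2*r) + 8*exp(r) + 16)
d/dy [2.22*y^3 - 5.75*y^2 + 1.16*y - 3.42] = 6.66*y^2 - 11.5*y + 1.16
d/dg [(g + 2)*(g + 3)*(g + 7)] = 3*g^2 + 24*g + 41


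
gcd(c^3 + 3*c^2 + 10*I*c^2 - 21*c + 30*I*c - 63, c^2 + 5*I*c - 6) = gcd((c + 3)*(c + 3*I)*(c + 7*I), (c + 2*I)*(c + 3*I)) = c + 3*I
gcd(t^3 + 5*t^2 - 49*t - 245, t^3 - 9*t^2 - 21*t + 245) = t^2 - 2*t - 35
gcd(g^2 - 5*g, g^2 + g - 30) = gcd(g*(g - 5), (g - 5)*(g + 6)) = g - 5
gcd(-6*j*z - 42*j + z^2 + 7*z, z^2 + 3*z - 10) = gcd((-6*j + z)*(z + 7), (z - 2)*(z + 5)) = 1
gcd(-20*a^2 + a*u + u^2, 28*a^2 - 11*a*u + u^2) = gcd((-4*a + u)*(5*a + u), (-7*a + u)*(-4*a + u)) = -4*a + u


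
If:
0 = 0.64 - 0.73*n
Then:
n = 0.88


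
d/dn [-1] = 0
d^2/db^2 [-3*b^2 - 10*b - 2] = -6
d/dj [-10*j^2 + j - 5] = 1 - 20*j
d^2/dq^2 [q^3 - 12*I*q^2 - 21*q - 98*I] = 6*q - 24*I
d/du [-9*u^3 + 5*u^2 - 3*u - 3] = -27*u^2 + 10*u - 3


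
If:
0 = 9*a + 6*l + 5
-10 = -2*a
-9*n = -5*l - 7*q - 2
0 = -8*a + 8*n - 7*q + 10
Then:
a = 5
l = -25/3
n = -209/3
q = -1762/21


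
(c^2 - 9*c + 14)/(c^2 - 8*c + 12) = (c - 7)/(c - 6)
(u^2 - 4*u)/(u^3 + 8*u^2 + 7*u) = (u - 4)/(u^2 + 8*u + 7)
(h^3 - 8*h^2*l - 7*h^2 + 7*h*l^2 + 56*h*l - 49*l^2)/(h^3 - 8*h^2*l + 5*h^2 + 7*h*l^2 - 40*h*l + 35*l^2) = (h - 7)/(h + 5)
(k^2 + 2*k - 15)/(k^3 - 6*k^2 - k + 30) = (k + 5)/(k^2 - 3*k - 10)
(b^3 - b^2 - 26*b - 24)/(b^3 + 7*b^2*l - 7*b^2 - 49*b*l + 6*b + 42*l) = (b^2 + 5*b + 4)/(b^2 + 7*b*l - b - 7*l)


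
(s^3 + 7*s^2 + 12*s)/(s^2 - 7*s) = (s^2 + 7*s + 12)/(s - 7)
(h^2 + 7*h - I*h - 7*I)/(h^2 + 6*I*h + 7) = (h + 7)/(h + 7*I)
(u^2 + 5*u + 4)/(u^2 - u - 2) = (u + 4)/(u - 2)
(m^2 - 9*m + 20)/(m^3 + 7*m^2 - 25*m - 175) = (m - 4)/(m^2 + 12*m + 35)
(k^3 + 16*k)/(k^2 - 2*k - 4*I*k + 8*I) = k*(k + 4*I)/(k - 2)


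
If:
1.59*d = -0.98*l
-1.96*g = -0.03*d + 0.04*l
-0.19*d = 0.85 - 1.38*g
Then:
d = -6.90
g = -0.33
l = 11.20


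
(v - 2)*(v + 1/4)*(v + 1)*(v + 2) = v^4 + 5*v^3/4 - 15*v^2/4 - 5*v - 1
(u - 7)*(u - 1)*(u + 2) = u^3 - 6*u^2 - 9*u + 14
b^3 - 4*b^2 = b^2*(b - 4)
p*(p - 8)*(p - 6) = p^3 - 14*p^2 + 48*p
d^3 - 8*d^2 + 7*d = d*(d - 7)*(d - 1)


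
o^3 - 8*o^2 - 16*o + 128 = (o - 8)*(o - 4)*(o + 4)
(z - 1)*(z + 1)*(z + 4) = z^3 + 4*z^2 - z - 4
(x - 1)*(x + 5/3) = x^2 + 2*x/3 - 5/3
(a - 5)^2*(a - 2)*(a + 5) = a^4 - 7*a^3 - 15*a^2 + 175*a - 250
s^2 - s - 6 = (s - 3)*(s + 2)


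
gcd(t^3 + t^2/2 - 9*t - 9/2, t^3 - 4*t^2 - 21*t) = t + 3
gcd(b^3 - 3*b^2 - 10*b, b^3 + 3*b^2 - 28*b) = b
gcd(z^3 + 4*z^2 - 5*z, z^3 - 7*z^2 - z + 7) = z - 1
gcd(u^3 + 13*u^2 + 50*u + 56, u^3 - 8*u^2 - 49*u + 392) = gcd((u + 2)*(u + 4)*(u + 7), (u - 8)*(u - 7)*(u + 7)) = u + 7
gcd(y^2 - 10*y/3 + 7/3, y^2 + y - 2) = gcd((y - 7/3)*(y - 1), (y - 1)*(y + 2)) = y - 1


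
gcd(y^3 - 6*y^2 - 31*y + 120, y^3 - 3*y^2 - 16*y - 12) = 1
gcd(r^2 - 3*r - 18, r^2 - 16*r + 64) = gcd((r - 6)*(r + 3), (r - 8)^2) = 1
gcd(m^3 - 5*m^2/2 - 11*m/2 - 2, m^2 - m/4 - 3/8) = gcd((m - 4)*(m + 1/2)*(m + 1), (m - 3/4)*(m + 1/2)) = m + 1/2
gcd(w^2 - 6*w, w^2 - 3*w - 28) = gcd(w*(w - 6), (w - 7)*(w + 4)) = 1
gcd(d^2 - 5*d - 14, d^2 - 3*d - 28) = d - 7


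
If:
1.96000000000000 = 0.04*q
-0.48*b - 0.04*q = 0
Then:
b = -4.08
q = 49.00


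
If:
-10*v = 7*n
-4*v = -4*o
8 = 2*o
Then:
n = -40/7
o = 4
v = 4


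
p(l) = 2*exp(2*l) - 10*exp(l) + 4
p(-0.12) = -3.30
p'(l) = 4*exp(2*l) - 10*exp(l)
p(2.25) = 89.16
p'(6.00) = 646984.88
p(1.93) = 30.04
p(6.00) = 321479.29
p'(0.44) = -5.88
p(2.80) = 380.41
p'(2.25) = 265.19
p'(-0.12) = -5.72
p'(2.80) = 917.26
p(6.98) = 2300153.81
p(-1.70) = 2.24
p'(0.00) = -6.00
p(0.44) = -6.71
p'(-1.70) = -1.69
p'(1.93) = 120.97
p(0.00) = -4.00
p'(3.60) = 4991.74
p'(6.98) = 4611048.80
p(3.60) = 2316.88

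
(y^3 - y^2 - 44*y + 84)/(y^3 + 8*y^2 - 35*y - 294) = (y - 2)/(y + 7)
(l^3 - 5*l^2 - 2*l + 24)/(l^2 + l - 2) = (l^2 - 7*l + 12)/(l - 1)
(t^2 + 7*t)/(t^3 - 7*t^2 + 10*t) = (t + 7)/(t^2 - 7*t + 10)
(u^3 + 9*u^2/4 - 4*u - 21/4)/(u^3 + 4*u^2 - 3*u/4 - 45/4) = (4*u^2 - 3*u - 7)/(4*u^2 + 4*u - 15)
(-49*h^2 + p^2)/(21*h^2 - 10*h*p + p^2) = (7*h + p)/(-3*h + p)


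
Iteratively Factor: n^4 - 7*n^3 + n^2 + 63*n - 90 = (n - 5)*(n^3 - 2*n^2 - 9*n + 18) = (n - 5)*(n + 3)*(n^2 - 5*n + 6) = (n - 5)*(n - 3)*(n + 3)*(n - 2)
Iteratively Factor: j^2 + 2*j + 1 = (j + 1)*(j + 1)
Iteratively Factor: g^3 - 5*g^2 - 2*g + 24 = (g - 3)*(g^2 - 2*g - 8) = (g - 3)*(g + 2)*(g - 4)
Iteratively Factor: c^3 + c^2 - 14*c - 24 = (c + 3)*(c^2 - 2*c - 8) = (c + 2)*(c + 3)*(c - 4)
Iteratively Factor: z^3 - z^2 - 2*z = (z - 2)*(z^2 + z) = (z - 2)*(z + 1)*(z)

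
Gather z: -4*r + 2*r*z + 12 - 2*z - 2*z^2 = -4*r - 2*z^2 + z*(2*r - 2) + 12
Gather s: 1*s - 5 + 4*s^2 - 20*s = 4*s^2 - 19*s - 5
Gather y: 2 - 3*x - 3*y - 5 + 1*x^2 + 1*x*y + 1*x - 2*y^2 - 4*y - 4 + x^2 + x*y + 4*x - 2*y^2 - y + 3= 2*x^2 + 2*x - 4*y^2 + y*(2*x - 8) - 4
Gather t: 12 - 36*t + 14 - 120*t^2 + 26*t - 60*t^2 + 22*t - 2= -180*t^2 + 12*t + 24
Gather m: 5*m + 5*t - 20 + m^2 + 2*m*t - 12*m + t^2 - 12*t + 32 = m^2 + m*(2*t - 7) + t^2 - 7*t + 12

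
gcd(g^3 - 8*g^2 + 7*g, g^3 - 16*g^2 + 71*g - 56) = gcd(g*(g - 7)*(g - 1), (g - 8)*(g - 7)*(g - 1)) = g^2 - 8*g + 7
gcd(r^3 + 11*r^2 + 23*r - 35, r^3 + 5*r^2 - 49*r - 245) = r^2 + 12*r + 35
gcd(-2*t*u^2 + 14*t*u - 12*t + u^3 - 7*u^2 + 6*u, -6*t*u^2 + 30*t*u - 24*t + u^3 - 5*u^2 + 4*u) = u - 1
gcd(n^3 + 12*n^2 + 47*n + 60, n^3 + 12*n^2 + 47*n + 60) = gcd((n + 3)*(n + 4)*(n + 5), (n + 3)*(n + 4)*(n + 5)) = n^3 + 12*n^2 + 47*n + 60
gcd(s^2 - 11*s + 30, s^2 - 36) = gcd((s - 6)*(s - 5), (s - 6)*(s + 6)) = s - 6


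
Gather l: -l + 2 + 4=6 - l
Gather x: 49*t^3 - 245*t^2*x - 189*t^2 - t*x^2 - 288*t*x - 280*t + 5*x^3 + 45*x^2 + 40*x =49*t^3 - 189*t^2 - 280*t + 5*x^3 + x^2*(45 - t) + x*(-245*t^2 - 288*t + 40)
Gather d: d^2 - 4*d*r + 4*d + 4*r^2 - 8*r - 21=d^2 + d*(4 - 4*r) + 4*r^2 - 8*r - 21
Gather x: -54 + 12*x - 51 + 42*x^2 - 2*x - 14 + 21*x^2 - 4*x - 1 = 63*x^2 + 6*x - 120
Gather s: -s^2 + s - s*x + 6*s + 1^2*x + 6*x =-s^2 + s*(7 - x) + 7*x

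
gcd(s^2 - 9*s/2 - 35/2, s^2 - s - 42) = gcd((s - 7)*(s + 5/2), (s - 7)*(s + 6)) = s - 7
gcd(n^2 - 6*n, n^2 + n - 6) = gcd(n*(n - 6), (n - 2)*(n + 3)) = 1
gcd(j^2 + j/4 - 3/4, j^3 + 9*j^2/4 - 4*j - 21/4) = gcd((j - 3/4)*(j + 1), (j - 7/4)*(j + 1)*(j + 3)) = j + 1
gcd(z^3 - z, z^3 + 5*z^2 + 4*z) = z^2 + z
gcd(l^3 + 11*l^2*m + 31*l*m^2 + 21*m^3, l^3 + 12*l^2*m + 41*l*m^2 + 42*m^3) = l^2 + 10*l*m + 21*m^2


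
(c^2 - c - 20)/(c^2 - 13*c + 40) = (c + 4)/(c - 8)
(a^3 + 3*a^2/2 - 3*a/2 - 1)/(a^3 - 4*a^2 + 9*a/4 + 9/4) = 2*(a^2 + a - 2)/(2*a^2 - 9*a + 9)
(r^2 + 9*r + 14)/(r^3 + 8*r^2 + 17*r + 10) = (r + 7)/(r^2 + 6*r + 5)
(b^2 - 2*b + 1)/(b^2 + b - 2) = (b - 1)/(b + 2)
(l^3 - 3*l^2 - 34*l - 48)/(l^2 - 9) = (l^2 - 6*l - 16)/(l - 3)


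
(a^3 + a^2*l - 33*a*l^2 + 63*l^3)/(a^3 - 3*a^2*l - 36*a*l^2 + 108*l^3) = (a^2 + 4*a*l - 21*l^2)/(a^2 - 36*l^2)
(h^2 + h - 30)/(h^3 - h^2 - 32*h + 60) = 1/(h - 2)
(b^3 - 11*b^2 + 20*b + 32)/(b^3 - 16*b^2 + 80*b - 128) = (b + 1)/(b - 4)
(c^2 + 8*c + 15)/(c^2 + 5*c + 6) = (c + 5)/(c + 2)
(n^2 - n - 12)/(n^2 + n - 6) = (n - 4)/(n - 2)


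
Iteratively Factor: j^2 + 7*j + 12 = (j + 3)*(j + 4)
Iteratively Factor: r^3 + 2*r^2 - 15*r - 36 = (r + 3)*(r^2 - r - 12) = (r + 3)^2*(r - 4)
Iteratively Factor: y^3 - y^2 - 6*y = (y - 3)*(y^2 + 2*y) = (y - 3)*(y + 2)*(y)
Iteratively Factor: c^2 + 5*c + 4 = (c + 4)*(c + 1)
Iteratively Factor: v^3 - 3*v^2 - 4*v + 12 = (v - 3)*(v^2 - 4) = (v - 3)*(v - 2)*(v + 2)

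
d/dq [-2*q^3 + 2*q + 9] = 2 - 6*q^2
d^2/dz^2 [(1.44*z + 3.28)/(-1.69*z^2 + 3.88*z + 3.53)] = ((1.44*z + 3.28)*(3.38*z - 3.88)*(6.76*z - 7.76) + (14.6016*z - 0.0879999999999992)*(-1.69*z^2 + 3.88*z + 3.53))/(-1.69*z^2 + 3.88*z + 3.53)^3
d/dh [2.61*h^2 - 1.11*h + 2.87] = 5.22*h - 1.11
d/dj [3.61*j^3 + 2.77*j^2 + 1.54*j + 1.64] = 10.83*j^2 + 5.54*j + 1.54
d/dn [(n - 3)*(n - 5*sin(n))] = n + (3 - n)*(5*cos(n) - 1) - 5*sin(n)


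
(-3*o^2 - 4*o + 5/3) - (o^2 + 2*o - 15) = -4*o^2 - 6*o + 50/3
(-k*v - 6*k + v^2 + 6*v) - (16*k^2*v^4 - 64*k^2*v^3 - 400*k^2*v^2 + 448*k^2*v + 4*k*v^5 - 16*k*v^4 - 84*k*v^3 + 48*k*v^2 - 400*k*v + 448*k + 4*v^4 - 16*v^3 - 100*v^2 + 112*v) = -16*k^2*v^4 + 64*k^2*v^3 + 400*k^2*v^2 - 448*k^2*v - 4*k*v^5 + 16*k*v^4 + 84*k*v^3 - 48*k*v^2 + 399*k*v - 454*k - 4*v^4 + 16*v^3 + 101*v^2 - 106*v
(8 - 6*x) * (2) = 16 - 12*x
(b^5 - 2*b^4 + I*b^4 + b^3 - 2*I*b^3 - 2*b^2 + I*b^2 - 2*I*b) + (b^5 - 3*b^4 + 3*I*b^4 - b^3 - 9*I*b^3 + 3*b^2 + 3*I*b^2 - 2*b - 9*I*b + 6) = 2*b^5 - 5*b^4 + 4*I*b^4 - 11*I*b^3 + b^2 + 4*I*b^2 - 2*b - 11*I*b + 6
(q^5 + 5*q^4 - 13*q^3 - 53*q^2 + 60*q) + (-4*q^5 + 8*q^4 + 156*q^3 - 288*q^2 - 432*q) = -3*q^5 + 13*q^4 + 143*q^3 - 341*q^2 - 372*q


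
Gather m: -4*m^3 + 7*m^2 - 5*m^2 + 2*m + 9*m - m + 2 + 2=-4*m^3 + 2*m^2 + 10*m + 4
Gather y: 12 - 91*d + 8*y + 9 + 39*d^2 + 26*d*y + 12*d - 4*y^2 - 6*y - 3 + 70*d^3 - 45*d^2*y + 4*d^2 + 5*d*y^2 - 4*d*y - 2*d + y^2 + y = 70*d^3 + 43*d^2 - 81*d + y^2*(5*d - 3) + y*(-45*d^2 + 22*d + 3) + 18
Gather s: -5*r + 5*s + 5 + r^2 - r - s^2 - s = r^2 - 6*r - s^2 + 4*s + 5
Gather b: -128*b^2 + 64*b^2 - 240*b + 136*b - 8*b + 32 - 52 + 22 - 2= -64*b^2 - 112*b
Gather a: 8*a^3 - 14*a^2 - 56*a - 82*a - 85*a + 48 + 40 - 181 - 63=8*a^3 - 14*a^2 - 223*a - 156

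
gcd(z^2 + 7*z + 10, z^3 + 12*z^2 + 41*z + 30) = z + 5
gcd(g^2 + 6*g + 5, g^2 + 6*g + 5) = g^2 + 6*g + 5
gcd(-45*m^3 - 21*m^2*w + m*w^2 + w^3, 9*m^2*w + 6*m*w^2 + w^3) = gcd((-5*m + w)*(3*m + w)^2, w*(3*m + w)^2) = 9*m^2 + 6*m*w + w^2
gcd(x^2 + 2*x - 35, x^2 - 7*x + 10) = x - 5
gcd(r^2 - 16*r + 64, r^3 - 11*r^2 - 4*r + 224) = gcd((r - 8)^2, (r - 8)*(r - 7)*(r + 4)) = r - 8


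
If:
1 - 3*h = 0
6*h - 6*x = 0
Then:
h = 1/3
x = 1/3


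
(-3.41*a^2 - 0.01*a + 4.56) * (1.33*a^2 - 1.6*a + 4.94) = -4.5353*a^4 + 5.4427*a^3 - 10.7646*a^2 - 7.3454*a + 22.5264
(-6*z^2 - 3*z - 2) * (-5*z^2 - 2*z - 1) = 30*z^4 + 27*z^3 + 22*z^2 + 7*z + 2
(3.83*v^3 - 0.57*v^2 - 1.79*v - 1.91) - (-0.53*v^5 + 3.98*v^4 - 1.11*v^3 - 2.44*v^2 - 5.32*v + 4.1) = 0.53*v^5 - 3.98*v^4 + 4.94*v^3 + 1.87*v^2 + 3.53*v - 6.01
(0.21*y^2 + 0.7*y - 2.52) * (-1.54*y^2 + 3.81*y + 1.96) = -0.3234*y^4 - 0.2779*y^3 + 6.9594*y^2 - 8.2292*y - 4.9392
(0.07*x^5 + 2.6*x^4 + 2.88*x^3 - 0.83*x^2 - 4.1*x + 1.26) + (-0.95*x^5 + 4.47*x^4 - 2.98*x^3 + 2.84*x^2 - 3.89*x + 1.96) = -0.88*x^5 + 7.07*x^4 - 0.1*x^3 + 2.01*x^2 - 7.99*x + 3.22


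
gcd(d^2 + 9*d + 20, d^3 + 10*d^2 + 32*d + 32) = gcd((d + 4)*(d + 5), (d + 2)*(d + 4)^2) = d + 4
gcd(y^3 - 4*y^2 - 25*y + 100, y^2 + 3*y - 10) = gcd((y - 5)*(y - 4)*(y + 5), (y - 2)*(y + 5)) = y + 5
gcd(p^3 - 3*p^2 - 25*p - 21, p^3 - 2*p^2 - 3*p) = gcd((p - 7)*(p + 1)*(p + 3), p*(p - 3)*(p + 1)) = p + 1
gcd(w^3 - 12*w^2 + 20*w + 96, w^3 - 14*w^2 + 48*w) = w^2 - 14*w + 48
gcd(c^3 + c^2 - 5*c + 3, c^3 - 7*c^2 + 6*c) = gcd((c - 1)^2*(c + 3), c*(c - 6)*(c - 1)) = c - 1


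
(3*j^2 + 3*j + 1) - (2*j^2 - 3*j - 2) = j^2 + 6*j + 3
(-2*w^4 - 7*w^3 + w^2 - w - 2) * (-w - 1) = 2*w^5 + 9*w^4 + 6*w^3 + 3*w + 2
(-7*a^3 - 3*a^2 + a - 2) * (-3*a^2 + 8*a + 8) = 21*a^5 - 47*a^4 - 83*a^3 - 10*a^2 - 8*a - 16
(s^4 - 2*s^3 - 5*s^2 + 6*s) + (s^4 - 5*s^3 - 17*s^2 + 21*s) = 2*s^4 - 7*s^3 - 22*s^2 + 27*s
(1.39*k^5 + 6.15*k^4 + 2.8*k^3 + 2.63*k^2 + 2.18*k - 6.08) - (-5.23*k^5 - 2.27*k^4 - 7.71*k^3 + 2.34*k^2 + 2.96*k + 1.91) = 6.62*k^5 + 8.42*k^4 + 10.51*k^3 + 0.29*k^2 - 0.78*k - 7.99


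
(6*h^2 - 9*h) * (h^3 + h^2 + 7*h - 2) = 6*h^5 - 3*h^4 + 33*h^3 - 75*h^2 + 18*h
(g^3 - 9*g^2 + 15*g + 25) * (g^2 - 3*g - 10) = g^5 - 12*g^4 + 32*g^3 + 70*g^2 - 225*g - 250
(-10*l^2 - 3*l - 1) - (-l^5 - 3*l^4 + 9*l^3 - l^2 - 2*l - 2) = l^5 + 3*l^4 - 9*l^3 - 9*l^2 - l + 1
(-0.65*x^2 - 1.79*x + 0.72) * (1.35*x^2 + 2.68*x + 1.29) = -0.8775*x^4 - 4.1585*x^3 - 4.6637*x^2 - 0.3795*x + 0.9288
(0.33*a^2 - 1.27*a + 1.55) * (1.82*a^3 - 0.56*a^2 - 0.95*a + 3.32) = 0.6006*a^5 - 2.4962*a^4 + 3.2187*a^3 + 1.4341*a^2 - 5.6889*a + 5.146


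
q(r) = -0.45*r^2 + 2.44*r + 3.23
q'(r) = 2.44 - 0.9*r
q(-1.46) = -1.29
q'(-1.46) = 3.75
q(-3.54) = -11.05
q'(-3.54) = 5.63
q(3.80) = 6.00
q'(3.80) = -0.98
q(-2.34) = -4.94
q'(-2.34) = 4.55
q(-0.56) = 1.72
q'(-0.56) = 2.94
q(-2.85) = -7.38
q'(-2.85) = 5.00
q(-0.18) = 2.78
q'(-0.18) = 2.60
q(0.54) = 4.42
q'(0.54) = 1.95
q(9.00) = -11.26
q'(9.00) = -5.66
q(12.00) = -32.29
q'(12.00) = -8.36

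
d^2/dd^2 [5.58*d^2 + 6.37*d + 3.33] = 11.1600000000000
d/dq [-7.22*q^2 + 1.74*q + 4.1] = 1.74 - 14.44*q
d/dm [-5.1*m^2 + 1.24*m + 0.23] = 1.24 - 10.2*m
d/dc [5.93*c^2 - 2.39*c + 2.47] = 11.86*c - 2.39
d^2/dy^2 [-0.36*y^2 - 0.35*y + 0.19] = -0.720000000000000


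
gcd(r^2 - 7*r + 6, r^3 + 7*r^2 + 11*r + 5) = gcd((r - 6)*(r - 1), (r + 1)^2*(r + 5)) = 1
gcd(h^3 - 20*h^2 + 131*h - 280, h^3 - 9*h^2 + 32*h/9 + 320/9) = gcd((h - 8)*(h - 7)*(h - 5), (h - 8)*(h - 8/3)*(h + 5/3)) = h - 8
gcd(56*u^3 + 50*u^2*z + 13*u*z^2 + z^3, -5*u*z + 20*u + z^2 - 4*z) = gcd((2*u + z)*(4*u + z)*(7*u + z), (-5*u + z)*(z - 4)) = 1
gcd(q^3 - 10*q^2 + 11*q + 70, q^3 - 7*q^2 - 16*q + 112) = q - 7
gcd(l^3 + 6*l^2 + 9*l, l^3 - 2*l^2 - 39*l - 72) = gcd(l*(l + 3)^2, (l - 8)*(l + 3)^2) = l^2 + 6*l + 9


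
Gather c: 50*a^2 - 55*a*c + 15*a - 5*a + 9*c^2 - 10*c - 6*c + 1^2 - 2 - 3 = 50*a^2 + 10*a + 9*c^2 + c*(-55*a - 16) - 4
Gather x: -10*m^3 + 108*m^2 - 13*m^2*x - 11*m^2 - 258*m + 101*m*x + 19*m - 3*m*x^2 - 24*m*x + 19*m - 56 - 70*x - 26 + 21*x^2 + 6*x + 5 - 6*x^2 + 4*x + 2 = -10*m^3 + 97*m^2 - 220*m + x^2*(15 - 3*m) + x*(-13*m^2 + 77*m - 60) - 75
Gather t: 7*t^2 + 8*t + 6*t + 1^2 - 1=7*t^2 + 14*t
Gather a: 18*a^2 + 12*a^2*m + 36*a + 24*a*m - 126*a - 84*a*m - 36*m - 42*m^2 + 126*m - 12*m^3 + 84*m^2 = a^2*(12*m + 18) + a*(-60*m - 90) - 12*m^3 + 42*m^2 + 90*m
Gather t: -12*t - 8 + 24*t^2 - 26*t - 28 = 24*t^2 - 38*t - 36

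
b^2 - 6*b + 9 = (b - 3)^2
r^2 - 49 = (r - 7)*(r + 7)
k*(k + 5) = k^2 + 5*k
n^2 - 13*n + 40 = (n - 8)*(n - 5)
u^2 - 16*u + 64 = (u - 8)^2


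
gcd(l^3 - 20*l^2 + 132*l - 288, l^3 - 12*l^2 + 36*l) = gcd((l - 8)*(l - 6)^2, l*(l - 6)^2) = l^2 - 12*l + 36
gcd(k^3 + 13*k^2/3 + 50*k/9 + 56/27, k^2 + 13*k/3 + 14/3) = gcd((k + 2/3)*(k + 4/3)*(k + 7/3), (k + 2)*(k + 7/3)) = k + 7/3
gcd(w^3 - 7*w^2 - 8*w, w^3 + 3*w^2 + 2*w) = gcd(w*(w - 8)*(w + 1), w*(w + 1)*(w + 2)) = w^2 + w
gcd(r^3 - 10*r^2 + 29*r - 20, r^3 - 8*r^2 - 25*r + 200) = r - 5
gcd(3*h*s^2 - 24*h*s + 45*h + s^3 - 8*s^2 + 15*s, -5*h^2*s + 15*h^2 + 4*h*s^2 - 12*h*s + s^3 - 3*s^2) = s - 3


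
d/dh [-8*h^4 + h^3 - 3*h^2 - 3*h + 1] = -32*h^3 + 3*h^2 - 6*h - 3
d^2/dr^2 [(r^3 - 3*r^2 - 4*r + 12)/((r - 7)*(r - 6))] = 24*(7*r^3 - 102*r^2 + 444*r - 496)/(r^6 - 39*r^5 + 633*r^4 - 5473*r^3 + 26586*r^2 - 68796*r + 74088)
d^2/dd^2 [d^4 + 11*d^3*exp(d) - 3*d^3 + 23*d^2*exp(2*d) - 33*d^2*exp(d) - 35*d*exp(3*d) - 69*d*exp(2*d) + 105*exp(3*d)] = 11*d^3*exp(d) + 92*d^2*exp(2*d) + 33*d^2*exp(d) + 12*d^2 - 315*d*exp(3*d) - 92*d*exp(2*d) - 66*d*exp(d) - 18*d + 735*exp(3*d) - 230*exp(2*d) - 66*exp(d)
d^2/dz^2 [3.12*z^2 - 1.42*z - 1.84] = 6.24000000000000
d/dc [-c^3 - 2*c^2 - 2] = c*(-3*c - 4)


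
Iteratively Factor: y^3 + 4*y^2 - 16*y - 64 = (y + 4)*(y^2 - 16) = (y + 4)^2*(y - 4)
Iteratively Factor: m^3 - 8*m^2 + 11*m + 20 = (m - 5)*(m^2 - 3*m - 4) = (m - 5)*(m + 1)*(m - 4)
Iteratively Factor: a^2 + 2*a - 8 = (a + 4)*(a - 2)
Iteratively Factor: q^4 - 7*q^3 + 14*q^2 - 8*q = (q - 2)*(q^3 - 5*q^2 + 4*q) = (q - 2)*(q - 1)*(q^2 - 4*q) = (q - 4)*(q - 2)*(q - 1)*(q)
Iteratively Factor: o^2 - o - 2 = (o + 1)*(o - 2)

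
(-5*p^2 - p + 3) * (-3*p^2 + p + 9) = 15*p^4 - 2*p^3 - 55*p^2 - 6*p + 27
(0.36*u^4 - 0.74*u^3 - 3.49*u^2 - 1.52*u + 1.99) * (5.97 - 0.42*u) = -0.1512*u^5 + 2.46*u^4 - 2.952*u^3 - 20.1969*u^2 - 9.9102*u + 11.8803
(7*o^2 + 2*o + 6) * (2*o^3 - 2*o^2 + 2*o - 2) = 14*o^5 - 10*o^4 + 22*o^3 - 22*o^2 + 8*o - 12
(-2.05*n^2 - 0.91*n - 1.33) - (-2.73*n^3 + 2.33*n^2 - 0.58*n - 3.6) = 2.73*n^3 - 4.38*n^2 - 0.33*n + 2.27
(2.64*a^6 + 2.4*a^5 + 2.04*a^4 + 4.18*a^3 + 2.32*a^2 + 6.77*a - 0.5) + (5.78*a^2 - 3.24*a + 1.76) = 2.64*a^6 + 2.4*a^5 + 2.04*a^4 + 4.18*a^3 + 8.1*a^2 + 3.53*a + 1.26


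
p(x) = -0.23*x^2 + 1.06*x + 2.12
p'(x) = 1.06 - 0.46*x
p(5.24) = 1.36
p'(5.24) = -1.35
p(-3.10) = -3.38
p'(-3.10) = 2.49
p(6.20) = -0.15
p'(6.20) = -1.79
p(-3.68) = -4.90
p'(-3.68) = 2.75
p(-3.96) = -5.68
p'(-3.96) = 2.88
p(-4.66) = -7.81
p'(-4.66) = 3.20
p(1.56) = 3.21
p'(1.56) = 0.34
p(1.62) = 3.23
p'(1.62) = 0.31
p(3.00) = 3.23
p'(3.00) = -0.32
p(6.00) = 0.20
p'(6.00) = -1.70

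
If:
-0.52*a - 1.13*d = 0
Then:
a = -2.17307692307692*d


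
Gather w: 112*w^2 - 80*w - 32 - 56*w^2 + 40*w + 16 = 56*w^2 - 40*w - 16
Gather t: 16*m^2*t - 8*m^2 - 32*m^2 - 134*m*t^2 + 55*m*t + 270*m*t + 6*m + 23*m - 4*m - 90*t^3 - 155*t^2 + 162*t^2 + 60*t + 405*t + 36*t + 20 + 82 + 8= -40*m^2 + 25*m - 90*t^3 + t^2*(7 - 134*m) + t*(16*m^2 + 325*m + 501) + 110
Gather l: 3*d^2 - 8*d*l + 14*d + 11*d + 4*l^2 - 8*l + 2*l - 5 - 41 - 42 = 3*d^2 + 25*d + 4*l^2 + l*(-8*d - 6) - 88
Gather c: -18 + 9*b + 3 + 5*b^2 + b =5*b^2 + 10*b - 15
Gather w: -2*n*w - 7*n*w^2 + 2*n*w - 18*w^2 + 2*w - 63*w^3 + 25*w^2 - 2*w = -63*w^3 + w^2*(7 - 7*n)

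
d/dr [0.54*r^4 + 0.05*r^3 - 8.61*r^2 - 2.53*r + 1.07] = 2.16*r^3 + 0.15*r^2 - 17.22*r - 2.53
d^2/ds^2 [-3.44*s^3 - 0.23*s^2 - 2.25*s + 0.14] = -20.64*s - 0.46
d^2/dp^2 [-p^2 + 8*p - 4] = -2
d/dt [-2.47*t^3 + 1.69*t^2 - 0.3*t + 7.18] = -7.41*t^2 + 3.38*t - 0.3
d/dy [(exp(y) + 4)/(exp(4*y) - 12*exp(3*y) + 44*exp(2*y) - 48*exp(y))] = (-3*exp(4*y) + 8*exp(3*y) + 100*exp(2*y) - 352*exp(y) + 192)*exp(-y)/(exp(6*y) - 24*exp(5*y) + 232*exp(4*y) - 1152*exp(3*y) + 3088*exp(2*y) - 4224*exp(y) + 2304)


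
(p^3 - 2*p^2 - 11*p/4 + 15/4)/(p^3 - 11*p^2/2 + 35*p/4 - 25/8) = 2*(2*p^2 + p - 3)/(4*p^2 - 12*p + 5)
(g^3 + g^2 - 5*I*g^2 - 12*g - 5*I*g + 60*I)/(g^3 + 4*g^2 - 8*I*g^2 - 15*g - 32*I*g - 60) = (g - 3)/(g - 3*I)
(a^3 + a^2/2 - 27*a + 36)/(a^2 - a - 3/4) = 2*(a^2 + 2*a - 24)/(2*a + 1)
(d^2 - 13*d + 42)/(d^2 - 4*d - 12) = (d - 7)/(d + 2)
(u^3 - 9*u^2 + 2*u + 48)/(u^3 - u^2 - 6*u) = (u - 8)/u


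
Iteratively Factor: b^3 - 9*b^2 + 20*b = (b - 5)*(b^2 - 4*b) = (b - 5)*(b - 4)*(b)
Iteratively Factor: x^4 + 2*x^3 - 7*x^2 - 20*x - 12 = (x + 2)*(x^3 - 7*x - 6) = (x + 2)^2*(x^2 - 2*x - 3) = (x - 3)*(x + 2)^2*(x + 1)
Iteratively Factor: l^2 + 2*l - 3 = (l - 1)*(l + 3)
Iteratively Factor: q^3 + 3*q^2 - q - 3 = (q - 1)*(q^2 + 4*q + 3) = (q - 1)*(q + 1)*(q + 3)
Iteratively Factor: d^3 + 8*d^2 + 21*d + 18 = (d + 3)*(d^2 + 5*d + 6) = (d + 2)*(d + 3)*(d + 3)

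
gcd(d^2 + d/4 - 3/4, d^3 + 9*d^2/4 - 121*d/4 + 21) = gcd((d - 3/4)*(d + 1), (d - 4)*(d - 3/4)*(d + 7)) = d - 3/4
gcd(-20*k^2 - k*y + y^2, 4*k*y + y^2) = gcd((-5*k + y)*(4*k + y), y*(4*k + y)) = 4*k + y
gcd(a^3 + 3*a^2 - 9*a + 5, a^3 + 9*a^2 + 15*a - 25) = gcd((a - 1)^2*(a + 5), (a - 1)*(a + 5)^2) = a^2 + 4*a - 5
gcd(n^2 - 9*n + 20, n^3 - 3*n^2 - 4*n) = n - 4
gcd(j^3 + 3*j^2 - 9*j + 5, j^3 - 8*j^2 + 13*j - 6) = j^2 - 2*j + 1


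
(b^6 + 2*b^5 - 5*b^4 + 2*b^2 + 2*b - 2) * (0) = 0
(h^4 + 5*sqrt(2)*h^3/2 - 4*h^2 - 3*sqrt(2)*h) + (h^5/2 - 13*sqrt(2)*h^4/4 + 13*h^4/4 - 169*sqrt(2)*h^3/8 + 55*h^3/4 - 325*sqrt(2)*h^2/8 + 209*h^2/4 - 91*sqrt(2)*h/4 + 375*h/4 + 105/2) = h^5/2 - 13*sqrt(2)*h^4/4 + 17*h^4/4 - 149*sqrt(2)*h^3/8 + 55*h^3/4 - 325*sqrt(2)*h^2/8 + 193*h^2/4 - 103*sqrt(2)*h/4 + 375*h/4 + 105/2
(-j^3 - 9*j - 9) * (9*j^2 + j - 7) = -9*j^5 - j^4 - 74*j^3 - 90*j^2 + 54*j + 63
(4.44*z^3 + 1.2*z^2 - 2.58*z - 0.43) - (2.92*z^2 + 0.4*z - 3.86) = 4.44*z^3 - 1.72*z^2 - 2.98*z + 3.43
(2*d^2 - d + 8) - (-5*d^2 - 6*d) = 7*d^2 + 5*d + 8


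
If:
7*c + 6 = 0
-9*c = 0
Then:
No Solution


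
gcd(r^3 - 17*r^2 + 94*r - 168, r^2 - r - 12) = r - 4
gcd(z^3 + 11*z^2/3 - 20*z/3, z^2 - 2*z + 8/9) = z - 4/3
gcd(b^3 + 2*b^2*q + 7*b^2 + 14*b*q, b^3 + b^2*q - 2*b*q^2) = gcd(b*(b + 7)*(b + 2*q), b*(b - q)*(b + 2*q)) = b^2 + 2*b*q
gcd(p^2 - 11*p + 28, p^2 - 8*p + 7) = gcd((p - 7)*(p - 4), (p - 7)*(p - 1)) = p - 7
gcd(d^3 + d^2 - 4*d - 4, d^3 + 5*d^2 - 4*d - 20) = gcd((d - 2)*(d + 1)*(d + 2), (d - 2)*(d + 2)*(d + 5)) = d^2 - 4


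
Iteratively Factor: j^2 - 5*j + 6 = (j - 2)*(j - 3)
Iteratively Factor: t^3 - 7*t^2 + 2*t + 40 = (t - 5)*(t^2 - 2*t - 8) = (t - 5)*(t - 4)*(t + 2)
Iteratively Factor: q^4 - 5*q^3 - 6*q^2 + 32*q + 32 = (q - 4)*(q^3 - q^2 - 10*q - 8) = (q - 4)^2*(q^2 + 3*q + 2) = (q - 4)^2*(q + 2)*(q + 1)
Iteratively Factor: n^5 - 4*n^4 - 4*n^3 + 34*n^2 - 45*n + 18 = (n + 3)*(n^4 - 7*n^3 + 17*n^2 - 17*n + 6) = (n - 1)*(n + 3)*(n^3 - 6*n^2 + 11*n - 6) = (n - 1)^2*(n + 3)*(n^2 - 5*n + 6) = (n - 3)*(n - 1)^2*(n + 3)*(n - 2)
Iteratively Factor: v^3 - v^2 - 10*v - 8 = (v - 4)*(v^2 + 3*v + 2) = (v - 4)*(v + 1)*(v + 2)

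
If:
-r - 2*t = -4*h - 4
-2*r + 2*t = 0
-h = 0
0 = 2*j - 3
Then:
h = 0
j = 3/2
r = 4/3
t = 4/3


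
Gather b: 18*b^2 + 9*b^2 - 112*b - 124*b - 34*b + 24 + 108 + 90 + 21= 27*b^2 - 270*b + 243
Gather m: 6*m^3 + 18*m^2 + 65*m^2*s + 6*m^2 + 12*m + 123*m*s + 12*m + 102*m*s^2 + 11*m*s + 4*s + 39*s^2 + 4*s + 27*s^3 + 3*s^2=6*m^3 + m^2*(65*s + 24) + m*(102*s^2 + 134*s + 24) + 27*s^3 + 42*s^2 + 8*s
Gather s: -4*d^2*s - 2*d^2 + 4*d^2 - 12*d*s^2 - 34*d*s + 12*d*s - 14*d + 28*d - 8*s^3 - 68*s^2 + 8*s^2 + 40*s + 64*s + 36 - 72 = 2*d^2 + 14*d - 8*s^3 + s^2*(-12*d - 60) + s*(-4*d^2 - 22*d + 104) - 36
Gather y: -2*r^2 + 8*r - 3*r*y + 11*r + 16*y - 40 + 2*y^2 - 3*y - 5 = -2*r^2 + 19*r + 2*y^2 + y*(13 - 3*r) - 45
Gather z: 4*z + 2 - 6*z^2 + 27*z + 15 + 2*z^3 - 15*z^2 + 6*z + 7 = 2*z^3 - 21*z^2 + 37*z + 24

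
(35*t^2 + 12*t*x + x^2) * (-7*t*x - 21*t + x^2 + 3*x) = -245*t^3*x - 735*t^3 - 49*t^2*x^2 - 147*t^2*x + 5*t*x^3 + 15*t*x^2 + x^4 + 3*x^3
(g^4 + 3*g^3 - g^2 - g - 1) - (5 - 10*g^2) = g^4 + 3*g^3 + 9*g^2 - g - 6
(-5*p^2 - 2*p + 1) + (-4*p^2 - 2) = -9*p^2 - 2*p - 1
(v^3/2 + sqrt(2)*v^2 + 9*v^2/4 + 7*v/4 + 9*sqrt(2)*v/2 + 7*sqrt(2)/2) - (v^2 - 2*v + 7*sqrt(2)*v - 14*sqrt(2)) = v^3/2 + 5*v^2/4 + sqrt(2)*v^2 - 5*sqrt(2)*v/2 + 15*v/4 + 35*sqrt(2)/2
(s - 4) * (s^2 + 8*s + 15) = s^3 + 4*s^2 - 17*s - 60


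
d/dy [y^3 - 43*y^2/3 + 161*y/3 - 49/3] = 3*y^2 - 86*y/3 + 161/3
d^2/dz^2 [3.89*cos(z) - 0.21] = -3.89*cos(z)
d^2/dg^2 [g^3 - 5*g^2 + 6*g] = 6*g - 10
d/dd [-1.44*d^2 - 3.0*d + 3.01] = -2.88*d - 3.0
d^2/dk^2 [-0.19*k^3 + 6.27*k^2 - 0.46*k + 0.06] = 12.54 - 1.14*k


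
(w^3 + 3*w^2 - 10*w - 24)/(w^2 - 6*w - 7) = (-w^3 - 3*w^2 + 10*w + 24)/(-w^2 + 6*w + 7)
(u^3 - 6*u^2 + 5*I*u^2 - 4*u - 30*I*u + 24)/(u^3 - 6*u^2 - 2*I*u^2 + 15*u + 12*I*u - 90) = (u^2 + 5*I*u - 4)/(u^2 - 2*I*u + 15)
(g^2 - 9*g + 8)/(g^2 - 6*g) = (g^2 - 9*g + 8)/(g*(g - 6))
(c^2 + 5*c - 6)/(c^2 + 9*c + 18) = (c - 1)/(c + 3)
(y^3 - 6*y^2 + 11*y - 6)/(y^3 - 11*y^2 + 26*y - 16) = (y - 3)/(y - 8)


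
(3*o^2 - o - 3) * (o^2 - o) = 3*o^4 - 4*o^3 - 2*o^2 + 3*o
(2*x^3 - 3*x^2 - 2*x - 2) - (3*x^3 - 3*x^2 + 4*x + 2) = -x^3 - 6*x - 4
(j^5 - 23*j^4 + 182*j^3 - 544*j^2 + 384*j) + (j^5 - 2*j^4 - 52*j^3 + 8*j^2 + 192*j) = 2*j^5 - 25*j^4 + 130*j^3 - 536*j^2 + 576*j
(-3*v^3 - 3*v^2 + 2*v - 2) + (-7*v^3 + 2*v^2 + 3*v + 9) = -10*v^3 - v^2 + 5*v + 7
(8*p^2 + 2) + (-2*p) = 8*p^2 - 2*p + 2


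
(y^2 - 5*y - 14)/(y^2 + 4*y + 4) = (y - 7)/(y + 2)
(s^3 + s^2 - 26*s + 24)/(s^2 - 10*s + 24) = (s^2 + 5*s - 6)/(s - 6)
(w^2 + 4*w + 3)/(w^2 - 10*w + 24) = (w^2 + 4*w + 3)/(w^2 - 10*w + 24)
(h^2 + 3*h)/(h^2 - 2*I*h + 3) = h*(h + 3)/(h^2 - 2*I*h + 3)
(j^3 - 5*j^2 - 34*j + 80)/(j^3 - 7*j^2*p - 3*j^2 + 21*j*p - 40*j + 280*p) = (2 - j)/(-j + 7*p)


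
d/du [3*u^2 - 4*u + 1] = 6*u - 4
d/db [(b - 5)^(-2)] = -2/(b - 5)^3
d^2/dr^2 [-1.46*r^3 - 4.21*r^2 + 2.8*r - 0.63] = -8.76*r - 8.42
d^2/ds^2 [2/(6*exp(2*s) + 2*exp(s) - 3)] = 4*(4*(6*exp(s) + 1)^2*exp(s) - (12*exp(s) + 1)*(6*exp(2*s) + 2*exp(s) - 3))*exp(s)/(6*exp(2*s) + 2*exp(s) - 3)^3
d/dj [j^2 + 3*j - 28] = 2*j + 3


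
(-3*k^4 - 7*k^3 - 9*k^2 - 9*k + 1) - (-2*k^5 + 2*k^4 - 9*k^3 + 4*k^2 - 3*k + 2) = 2*k^5 - 5*k^4 + 2*k^3 - 13*k^2 - 6*k - 1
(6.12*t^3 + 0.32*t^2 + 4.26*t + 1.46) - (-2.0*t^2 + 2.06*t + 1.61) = 6.12*t^3 + 2.32*t^2 + 2.2*t - 0.15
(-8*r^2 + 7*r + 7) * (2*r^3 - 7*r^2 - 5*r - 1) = -16*r^5 + 70*r^4 + 5*r^3 - 76*r^2 - 42*r - 7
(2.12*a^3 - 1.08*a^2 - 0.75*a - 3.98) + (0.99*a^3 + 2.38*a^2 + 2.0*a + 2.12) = 3.11*a^3 + 1.3*a^2 + 1.25*a - 1.86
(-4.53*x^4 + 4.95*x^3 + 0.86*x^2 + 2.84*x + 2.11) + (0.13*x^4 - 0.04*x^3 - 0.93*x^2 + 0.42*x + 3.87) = -4.4*x^4 + 4.91*x^3 - 0.0700000000000001*x^2 + 3.26*x + 5.98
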